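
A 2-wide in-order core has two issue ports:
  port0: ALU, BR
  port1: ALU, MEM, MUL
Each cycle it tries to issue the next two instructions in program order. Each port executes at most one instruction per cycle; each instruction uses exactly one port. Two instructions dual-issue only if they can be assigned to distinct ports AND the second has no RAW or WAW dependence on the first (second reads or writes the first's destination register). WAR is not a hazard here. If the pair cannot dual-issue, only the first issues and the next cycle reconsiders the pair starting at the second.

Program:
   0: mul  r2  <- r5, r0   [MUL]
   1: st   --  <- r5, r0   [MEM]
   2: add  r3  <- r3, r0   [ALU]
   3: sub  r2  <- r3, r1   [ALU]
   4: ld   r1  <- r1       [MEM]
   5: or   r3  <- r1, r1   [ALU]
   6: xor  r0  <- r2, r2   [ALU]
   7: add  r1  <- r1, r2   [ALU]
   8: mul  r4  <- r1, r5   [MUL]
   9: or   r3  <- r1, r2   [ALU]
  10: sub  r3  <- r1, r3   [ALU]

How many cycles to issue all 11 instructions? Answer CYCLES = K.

CYCLES = 7

0. mul.MUL @i0  | no-port MUL/MEM
1. st.MEM/add.ALU @i1+i2  | dual
2. sub.ALU/ld.MEM @i3+i4  | dual
3. or.ALU/xor.ALU @i5+i6  | dual
4. add.ALU @i7  | RAW r1
5. mul.MUL/or.ALU @i8+i9  | dual
6. sub.ALU @i10  | tail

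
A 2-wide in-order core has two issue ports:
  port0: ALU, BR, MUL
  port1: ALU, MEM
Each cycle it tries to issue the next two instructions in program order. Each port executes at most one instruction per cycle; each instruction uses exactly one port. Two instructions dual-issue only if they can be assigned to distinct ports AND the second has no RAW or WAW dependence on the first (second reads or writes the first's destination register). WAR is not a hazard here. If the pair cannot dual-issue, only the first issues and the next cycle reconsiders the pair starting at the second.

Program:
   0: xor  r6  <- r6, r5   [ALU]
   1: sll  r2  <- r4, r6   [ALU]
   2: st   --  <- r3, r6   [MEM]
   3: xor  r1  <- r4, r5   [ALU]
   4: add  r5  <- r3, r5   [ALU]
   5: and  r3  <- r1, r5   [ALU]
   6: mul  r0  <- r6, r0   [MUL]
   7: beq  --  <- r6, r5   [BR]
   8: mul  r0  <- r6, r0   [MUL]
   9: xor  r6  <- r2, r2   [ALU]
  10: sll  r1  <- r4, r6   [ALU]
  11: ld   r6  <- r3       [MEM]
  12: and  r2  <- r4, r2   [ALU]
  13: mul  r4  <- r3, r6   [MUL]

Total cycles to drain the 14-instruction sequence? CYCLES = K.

CYCLES = 8

#0 head=0: xor.ALU i0 RAW r6
#1 head=1: sll.ALU;st.MEM i1,i2 dual
#2 head=3: xor.ALU;add.ALU i3,i4 dual
#3 head=5: and.ALU;mul.MUL i5,i6 dual
#4 head=7: beq.BR i7 no-port BR/MUL
#5 head=8: mul.MUL;xor.ALU i8,i9 dual
#6 head=10: sll.ALU;ld.MEM i10,i11 dual
#7 head=12: and.ALU;mul.MUL i12,i13 dual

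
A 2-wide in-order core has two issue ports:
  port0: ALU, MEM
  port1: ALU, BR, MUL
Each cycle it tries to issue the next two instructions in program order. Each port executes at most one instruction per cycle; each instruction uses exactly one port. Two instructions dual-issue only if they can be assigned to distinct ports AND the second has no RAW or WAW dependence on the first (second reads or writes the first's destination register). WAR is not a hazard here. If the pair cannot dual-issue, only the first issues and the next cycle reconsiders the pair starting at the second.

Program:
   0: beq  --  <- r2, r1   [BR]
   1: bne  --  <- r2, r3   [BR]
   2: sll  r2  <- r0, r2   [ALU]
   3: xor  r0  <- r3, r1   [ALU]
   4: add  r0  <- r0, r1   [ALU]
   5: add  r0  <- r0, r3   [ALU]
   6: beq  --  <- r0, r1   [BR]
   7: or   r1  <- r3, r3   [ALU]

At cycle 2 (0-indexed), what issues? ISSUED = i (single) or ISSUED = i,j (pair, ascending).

ISSUED = 3

#0 head=0: beq i0 no-port BR/BR
#1 head=1: bne/sll i1,i2 pair
#2 head=3: xor i3 RAW+WAW r0
#3 head=4: add i4 RAW+WAW r0
#4 head=5: add i5 RAW r0
#5 head=6: beq/or i6,i7 pair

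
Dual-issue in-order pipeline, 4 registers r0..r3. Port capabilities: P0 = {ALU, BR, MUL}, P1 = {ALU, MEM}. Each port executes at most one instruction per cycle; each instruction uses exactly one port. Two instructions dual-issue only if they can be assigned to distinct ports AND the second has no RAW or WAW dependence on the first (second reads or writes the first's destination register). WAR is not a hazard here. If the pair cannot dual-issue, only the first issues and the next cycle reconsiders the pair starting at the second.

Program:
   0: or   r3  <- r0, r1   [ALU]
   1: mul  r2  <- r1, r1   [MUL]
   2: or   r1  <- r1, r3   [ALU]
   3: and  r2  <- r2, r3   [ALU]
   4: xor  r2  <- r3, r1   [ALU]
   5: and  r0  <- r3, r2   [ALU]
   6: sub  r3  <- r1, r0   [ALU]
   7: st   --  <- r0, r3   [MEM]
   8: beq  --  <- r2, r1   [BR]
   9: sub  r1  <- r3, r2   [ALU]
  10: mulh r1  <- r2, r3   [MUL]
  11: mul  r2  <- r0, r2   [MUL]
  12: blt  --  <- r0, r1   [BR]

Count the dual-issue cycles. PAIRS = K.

  cy0 -> i0/i1 (or.ALU;mul.MUL) dual
  cy1 -> i2/i3 (or.ALU;and.ALU) dual
  cy2 -> i4 (xor.ALU) RAW r2
  cy3 -> i5 (and.ALU) RAW r0
  cy4 -> i6 (sub.ALU) RAW r3
  cy5 -> i7/i8 (st.MEM;beq.BR) dual
  cy6 -> i9 (sub.ALU) WAW r1
  cy7 -> i10 (mulh.MUL) no-port MUL/MUL
  cy8 -> i11 (mul.MUL) no-port MUL/BR
  cy9 -> i12 (blt.BR) tail

PAIRS = 3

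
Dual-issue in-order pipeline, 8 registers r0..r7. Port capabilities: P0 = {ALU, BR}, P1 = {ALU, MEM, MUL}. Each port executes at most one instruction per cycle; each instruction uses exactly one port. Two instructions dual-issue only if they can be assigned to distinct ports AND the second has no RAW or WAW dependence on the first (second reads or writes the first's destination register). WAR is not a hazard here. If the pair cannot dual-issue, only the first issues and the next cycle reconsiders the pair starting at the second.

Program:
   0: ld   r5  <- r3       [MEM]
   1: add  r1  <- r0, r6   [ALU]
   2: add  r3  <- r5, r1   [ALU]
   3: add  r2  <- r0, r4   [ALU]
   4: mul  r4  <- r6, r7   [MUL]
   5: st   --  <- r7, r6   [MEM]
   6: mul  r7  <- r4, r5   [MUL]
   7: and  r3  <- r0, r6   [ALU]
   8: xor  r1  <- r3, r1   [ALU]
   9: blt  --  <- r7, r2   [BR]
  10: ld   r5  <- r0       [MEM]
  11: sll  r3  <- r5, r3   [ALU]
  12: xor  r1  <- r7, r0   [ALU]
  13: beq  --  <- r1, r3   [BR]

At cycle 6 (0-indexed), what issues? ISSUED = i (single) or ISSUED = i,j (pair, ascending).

ISSUED = 10

0. ld.MEM add.ALU @i0&i1  | pair
1. add.ALU add.ALU @i2&i3  | pair
2. mul.MUL @i4  | no-port MUL/MEM
3. st.MEM @i5  | no-port MEM/MUL
4. mul.MUL and.ALU @i6&i7  | pair
5. xor.ALU blt.BR @i8&i9  | pair
6. ld.MEM @i10  | RAW r5
7. sll.ALU xor.ALU @i11&i12  | pair
8. beq.BR @i13  | tail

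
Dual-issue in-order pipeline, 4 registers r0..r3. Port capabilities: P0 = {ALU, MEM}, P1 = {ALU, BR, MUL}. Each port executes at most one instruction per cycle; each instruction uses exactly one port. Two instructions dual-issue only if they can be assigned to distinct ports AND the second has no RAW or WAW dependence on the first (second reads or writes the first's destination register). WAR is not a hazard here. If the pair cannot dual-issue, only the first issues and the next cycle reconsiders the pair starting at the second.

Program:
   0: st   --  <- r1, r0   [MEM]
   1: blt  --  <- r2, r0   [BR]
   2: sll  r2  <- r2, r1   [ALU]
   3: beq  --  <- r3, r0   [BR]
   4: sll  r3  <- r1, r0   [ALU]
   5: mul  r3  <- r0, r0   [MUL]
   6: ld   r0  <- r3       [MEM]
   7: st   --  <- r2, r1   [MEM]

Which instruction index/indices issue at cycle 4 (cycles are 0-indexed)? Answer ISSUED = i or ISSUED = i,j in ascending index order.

ISSUED = 6

t=0 i0+i1:st blt ; dual
t=1 i2+i3:sll beq ; dual
t=2 i4:sll ; WAW r3
t=3 i5:mul ; RAW r3
t=4 i6:ld ; no-port MEM/MEM
t=5 i7:st ; tail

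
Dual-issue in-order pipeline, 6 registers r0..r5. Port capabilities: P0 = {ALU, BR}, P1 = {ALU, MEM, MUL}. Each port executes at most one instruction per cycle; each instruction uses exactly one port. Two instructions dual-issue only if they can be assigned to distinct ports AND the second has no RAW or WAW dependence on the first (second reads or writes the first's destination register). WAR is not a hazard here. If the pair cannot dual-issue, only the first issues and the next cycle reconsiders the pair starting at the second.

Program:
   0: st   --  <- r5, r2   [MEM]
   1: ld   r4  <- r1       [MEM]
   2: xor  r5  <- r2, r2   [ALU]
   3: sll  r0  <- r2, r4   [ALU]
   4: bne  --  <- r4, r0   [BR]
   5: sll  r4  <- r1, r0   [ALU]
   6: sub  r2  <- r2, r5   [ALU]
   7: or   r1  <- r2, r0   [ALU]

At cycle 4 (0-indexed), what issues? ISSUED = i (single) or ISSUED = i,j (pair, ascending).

ISSUED = 6

0. st @i0  | no-port MEM/MEM
1. ld/xor @i1,i2  | dual
2. sll @i3  | RAW r0
3. bne/sll @i4,i5  | dual
4. sub @i6  | RAW r2
5. or @i7  | tail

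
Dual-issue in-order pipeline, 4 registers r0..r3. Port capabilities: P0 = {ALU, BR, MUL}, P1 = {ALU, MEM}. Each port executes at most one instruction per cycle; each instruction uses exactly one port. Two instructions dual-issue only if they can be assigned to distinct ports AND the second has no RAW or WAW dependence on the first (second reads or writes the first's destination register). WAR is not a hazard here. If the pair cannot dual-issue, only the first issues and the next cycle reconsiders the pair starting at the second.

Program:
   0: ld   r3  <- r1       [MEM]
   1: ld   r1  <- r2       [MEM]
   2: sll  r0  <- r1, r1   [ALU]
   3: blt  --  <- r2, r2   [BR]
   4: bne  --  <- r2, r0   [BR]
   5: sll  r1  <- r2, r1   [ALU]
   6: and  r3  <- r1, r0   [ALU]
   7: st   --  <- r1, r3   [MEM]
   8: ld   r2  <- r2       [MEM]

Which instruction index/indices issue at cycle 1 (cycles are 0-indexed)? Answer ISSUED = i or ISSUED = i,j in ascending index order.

[0] i0  ld.MEM  -- no-port MEM/MEM
[1] i1  ld.MEM  -- RAW r1
[2] i2+i3  sll.ALU+blt.BR  -- dual
[3] i4+i5  bne.BR+sll.ALU  -- dual
[4] i6  and.ALU  -- RAW r3
[5] i7  st.MEM  -- no-port MEM/MEM
[6] i8  ld.MEM  -- tail

ISSUED = 1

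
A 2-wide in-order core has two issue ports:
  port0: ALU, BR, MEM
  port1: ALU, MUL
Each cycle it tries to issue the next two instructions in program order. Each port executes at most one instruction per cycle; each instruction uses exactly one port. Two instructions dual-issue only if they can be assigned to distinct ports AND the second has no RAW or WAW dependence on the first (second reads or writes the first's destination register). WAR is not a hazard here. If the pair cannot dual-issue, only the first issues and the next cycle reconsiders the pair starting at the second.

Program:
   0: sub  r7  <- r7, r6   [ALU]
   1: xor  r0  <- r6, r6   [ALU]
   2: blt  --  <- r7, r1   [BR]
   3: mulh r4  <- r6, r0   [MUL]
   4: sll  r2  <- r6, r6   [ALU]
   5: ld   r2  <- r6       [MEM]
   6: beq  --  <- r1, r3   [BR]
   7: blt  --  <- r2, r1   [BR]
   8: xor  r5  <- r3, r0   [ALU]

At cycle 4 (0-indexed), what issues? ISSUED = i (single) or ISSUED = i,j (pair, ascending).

0. sub.ALU;xor.ALU @i0/i1  | dual
1. blt.BR;mulh.MUL @i2/i3  | dual
2. sll.ALU @i4  | WAW r2
3. ld.MEM @i5  | no-port MEM/BR
4. beq.BR @i6  | no-port BR/BR
5. blt.BR;xor.ALU @i7/i8  | dual

ISSUED = 6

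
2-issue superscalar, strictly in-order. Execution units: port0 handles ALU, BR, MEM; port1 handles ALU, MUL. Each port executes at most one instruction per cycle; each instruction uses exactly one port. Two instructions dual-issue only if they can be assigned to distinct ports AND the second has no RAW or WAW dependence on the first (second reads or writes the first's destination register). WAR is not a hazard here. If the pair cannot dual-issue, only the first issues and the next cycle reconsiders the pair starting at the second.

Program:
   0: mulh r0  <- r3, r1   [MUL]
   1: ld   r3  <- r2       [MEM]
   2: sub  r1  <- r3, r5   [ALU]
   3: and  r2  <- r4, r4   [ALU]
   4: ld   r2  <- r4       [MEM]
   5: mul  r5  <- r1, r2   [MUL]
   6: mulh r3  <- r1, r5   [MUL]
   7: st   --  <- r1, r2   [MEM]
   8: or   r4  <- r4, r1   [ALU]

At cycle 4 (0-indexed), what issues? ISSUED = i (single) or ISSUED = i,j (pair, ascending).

c0: i0,i1 mulh/ld  dual
c1: i2,i3 sub/and  dual
c2: i4 ld  RAW r2
c3: i5 mul  no-port MUL/MUL
c4: i6,i7 mulh/st  dual
c5: i8 or  tail

ISSUED = 6,7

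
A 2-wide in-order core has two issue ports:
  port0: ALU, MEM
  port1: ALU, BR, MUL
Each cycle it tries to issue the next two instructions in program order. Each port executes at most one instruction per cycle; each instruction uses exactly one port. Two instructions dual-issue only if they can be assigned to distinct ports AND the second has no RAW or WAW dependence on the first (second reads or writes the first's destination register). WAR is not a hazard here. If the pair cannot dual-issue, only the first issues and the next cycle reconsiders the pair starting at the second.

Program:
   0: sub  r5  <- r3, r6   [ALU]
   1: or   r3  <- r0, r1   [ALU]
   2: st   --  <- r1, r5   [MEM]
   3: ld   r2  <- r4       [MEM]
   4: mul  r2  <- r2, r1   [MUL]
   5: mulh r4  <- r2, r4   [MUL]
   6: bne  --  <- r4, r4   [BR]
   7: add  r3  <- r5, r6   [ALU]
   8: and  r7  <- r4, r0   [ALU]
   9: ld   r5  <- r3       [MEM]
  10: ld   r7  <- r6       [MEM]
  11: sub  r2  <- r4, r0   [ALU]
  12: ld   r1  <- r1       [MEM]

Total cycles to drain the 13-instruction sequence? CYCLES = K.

CYCLES = 9

0. sub.ALU;or.ALU @i0/i1  | 2-wide
1. st.MEM @i2  | no-port MEM/MEM
2. ld.MEM @i3  | RAW+WAW r2
3. mul.MUL @i4  | no-port MUL/MUL
4. mulh.MUL @i5  | no-port MUL/BR
5. bne.BR;add.ALU @i6/i7  | 2-wide
6. and.ALU;ld.MEM @i8/i9  | 2-wide
7. ld.MEM;sub.ALU @i10/i11  | 2-wide
8. ld.MEM @i12  | tail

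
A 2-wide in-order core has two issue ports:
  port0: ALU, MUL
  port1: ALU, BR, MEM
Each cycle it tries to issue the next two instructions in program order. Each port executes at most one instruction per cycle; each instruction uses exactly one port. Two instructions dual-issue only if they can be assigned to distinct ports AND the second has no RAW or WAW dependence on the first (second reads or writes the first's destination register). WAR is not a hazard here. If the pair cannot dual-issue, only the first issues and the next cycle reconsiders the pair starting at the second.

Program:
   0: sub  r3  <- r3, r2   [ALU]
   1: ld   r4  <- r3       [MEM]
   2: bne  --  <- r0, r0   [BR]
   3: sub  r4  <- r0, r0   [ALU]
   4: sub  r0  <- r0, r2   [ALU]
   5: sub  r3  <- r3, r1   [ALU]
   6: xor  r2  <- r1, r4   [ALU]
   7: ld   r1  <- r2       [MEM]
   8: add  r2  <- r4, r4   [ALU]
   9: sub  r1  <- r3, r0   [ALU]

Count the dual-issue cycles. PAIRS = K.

c0: i0 sub  RAW r3
c1: i1 ld  no-port MEM/BR
c2: i2,i3 bne/sub  dual
c3: i4,i5 sub/sub  dual
c4: i6 xor  RAW r2
c5: i7,i8 ld/add  dual
c6: i9 sub  tail

PAIRS = 3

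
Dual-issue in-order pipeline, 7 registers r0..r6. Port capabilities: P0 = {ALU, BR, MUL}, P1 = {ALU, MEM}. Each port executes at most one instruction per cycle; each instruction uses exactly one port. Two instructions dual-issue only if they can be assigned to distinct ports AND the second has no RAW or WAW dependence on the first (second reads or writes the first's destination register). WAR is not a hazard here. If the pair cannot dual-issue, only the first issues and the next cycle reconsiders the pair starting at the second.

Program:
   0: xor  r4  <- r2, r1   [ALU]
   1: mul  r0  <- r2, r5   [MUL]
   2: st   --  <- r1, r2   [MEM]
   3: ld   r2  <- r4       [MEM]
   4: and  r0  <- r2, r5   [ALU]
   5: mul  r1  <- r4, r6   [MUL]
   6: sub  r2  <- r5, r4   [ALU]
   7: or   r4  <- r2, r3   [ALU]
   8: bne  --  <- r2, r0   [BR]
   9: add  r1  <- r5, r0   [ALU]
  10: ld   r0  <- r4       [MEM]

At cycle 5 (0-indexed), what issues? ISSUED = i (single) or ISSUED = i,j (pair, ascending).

#0 head=0: xor.ALU;mul.MUL i0/i1 pair
#1 head=2: st.MEM i2 no-port MEM/MEM
#2 head=3: ld.MEM i3 RAW r2
#3 head=4: and.ALU;mul.MUL i4/i5 pair
#4 head=6: sub.ALU i6 RAW r2
#5 head=7: or.ALU;bne.BR i7/i8 pair
#6 head=9: add.ALU;ld.MEM i9/i10 pair

ISSUED = 7,8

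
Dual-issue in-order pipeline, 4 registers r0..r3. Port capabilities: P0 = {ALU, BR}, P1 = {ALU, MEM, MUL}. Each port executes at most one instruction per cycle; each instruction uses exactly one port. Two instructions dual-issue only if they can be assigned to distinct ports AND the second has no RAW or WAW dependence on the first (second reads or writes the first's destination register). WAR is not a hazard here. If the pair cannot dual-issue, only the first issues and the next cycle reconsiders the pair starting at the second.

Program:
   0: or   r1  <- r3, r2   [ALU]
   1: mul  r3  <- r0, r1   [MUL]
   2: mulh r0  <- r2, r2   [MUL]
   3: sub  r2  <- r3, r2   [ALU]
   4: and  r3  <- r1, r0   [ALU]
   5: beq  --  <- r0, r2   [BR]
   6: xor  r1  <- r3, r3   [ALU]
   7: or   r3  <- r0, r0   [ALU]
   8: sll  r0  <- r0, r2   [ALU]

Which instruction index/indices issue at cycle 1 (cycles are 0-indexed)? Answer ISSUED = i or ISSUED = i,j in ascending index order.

ISSUED = 1

c0: i0 or.ALU  RAW r1
c1: i1 mul.MUL  no-port MUL/MUL
c2: i2&i3 mulh.MUL sub.ALU  dual
c3: i4&i5 and.ALU beq.BR  dual
c4: i6&i7 xor.ALU or.ALU  dual
c5: i8 sll.ALU  tail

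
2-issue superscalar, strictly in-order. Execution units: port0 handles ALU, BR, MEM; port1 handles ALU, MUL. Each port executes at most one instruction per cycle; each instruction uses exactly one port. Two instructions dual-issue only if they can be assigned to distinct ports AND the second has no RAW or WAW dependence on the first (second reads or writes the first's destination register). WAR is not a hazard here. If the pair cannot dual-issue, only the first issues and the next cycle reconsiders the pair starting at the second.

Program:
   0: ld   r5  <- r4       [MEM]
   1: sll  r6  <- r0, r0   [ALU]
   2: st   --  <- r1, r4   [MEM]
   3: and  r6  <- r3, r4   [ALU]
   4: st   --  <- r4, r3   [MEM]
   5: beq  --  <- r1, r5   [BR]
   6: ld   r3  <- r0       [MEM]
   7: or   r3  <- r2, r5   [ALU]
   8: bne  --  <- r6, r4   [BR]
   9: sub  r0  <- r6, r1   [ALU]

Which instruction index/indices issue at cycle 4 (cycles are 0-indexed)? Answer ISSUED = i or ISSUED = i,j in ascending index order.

0. ld.MEM+sll.ALU @i0+i1  | pair
1. st.MEM+and.ALU @i2+i3  | pair
2. st.MEM @i4  | no-port MEM/BR
3. beq.BR @i5  | no-port BR/MEM
4. ld.MEM @i6  | WAW r3
5. or.ALU+bne.BR @i7+i8  | pair
6. sub.ALU @i9  | tail

ISSUED = 6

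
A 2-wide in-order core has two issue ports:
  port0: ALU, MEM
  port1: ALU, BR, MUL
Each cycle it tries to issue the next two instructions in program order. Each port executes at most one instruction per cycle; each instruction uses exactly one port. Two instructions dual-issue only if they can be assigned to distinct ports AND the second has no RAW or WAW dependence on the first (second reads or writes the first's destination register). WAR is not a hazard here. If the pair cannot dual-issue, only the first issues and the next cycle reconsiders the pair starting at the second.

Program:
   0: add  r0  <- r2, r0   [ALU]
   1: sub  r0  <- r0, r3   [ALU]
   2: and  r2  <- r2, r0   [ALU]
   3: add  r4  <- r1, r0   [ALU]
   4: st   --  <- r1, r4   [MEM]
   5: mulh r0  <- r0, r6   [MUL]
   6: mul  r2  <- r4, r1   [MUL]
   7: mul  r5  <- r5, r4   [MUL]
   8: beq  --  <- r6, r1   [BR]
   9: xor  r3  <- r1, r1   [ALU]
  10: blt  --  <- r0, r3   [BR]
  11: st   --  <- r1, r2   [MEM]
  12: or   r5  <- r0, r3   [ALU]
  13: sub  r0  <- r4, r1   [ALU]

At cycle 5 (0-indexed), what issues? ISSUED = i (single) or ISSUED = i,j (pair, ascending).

ISSUED = 7

t=0 i0:add ; RAW+WAW r0
t=1 i1:sub ; RAW r0
t=2 i2&i3:and add ; dual
t=3 i4&i5:st mulh ; dual
t=4 i6:mul ; no-port MUL/MUL
t=5 i7:mul ; no-port MUL/BR
t=6 i8&i9:beq xor ; dual
t=7 i10&i11:blt st ; dual
t=8 i12&i13:or sub ; dual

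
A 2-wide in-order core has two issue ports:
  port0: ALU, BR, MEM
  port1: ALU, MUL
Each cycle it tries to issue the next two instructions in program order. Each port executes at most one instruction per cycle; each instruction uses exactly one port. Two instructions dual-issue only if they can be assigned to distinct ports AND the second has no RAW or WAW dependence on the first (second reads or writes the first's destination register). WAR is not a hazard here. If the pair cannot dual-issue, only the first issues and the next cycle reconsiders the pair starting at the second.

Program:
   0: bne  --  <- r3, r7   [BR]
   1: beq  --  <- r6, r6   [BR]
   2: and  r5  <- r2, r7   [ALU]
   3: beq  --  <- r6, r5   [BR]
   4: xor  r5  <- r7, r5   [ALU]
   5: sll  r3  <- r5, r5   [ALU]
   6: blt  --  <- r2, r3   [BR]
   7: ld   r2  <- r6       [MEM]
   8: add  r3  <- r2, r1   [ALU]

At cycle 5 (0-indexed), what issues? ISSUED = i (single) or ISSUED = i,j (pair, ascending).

0. bne @i0  | no-port BR/BR
1. beq and @i1+i2  | pair
2. beq xor @i3+i4  | pair
3. sll @i5  | RAW r3
4. blt @i6  | no-port BR/MEM
5. ld @i7  | RAW r2
6. add @i8  | tail

ISSUED = 7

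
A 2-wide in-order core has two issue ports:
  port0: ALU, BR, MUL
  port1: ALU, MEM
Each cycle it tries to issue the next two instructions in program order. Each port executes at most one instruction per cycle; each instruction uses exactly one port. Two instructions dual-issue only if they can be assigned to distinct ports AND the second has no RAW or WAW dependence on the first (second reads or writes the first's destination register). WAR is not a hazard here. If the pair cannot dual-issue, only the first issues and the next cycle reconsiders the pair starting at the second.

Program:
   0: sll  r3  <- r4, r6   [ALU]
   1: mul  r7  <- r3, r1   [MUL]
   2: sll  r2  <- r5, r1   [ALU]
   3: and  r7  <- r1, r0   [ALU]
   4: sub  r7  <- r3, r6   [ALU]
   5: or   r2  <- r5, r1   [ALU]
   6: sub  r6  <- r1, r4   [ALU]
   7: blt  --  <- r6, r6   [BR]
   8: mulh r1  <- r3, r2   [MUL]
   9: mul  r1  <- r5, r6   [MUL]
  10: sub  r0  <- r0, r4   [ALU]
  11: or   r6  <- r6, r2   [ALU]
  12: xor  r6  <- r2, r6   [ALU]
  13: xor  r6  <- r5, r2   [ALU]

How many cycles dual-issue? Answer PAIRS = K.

  cy0 -> i0 (sll) RAW r3
  cy1 -> i1/i2 (mul sll) 2-wide
  cy2 -> i3 (and) WAW r7
  cy3 -> i4/i5 (sub or) 2-wide
  cy4 -> i6 (sub) RAW r6
  cy5 -> i7 (blt) no-port BR/MUL
  cy6 -> i8 (mulh) no-port MUL/MUL
  cy7 -> i9/i10 (mul sub) 2-wide
  cy8 -> i11 (or) RAW+WAW r6
  cy9 -> i12 (xor) WAW r6
  cy10 -> i13 (xor) tail

PAIRS = 3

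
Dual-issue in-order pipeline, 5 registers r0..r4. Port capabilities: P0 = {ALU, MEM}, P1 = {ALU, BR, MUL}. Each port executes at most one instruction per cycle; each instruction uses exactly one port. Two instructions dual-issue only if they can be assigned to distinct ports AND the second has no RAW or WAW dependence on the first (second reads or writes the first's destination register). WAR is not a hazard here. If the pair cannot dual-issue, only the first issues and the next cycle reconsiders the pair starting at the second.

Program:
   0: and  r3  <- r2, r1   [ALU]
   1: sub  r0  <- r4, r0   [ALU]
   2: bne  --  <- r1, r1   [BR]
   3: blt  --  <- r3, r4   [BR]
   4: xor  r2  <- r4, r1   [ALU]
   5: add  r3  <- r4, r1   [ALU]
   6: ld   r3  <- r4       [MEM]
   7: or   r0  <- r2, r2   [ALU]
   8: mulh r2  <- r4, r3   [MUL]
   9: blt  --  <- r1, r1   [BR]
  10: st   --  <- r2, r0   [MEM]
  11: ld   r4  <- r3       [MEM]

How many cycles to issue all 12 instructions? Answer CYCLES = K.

CYCLES = 8

#0 head=0: and+sub i0&i1 dual
#1 head=2: bne i2 no-port BR/BR
#2 head=3: blt+xor i3&i4 dual
#3 head=5: add i5 WAW r3
#4 head=6: ld+or i6&i7 dual
#5 head=8: mulh i8 no-port MUL/BR
#6 head=9: blt+st i9&i10 dual
#7 head=11: ld i11 tail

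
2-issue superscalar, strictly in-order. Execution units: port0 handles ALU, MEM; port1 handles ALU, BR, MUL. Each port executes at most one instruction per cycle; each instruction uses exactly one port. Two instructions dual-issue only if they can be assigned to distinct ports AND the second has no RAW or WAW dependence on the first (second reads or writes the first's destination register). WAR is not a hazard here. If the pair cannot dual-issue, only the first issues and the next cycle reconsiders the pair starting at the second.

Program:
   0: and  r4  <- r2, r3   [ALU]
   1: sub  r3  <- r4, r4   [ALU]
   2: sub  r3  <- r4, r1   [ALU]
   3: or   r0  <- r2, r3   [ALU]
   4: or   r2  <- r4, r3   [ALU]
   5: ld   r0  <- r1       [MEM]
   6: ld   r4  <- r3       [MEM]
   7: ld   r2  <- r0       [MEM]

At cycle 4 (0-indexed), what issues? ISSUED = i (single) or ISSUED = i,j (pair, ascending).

  cy0 -> i0 (and) RAW r4
  cy1 -> i1 (sub) WAW r3
  cy2 -> i2 (sub) RAW r3
  cy3 -> i3/i4 (or;or) 2-wide
  cy4 -> i5 (ld) no-port MEM/MEM
  cy5 -> i6 (ld) no-port MEM/MEM
  cy6 -> i7 (ld) tail

ISSUED = 5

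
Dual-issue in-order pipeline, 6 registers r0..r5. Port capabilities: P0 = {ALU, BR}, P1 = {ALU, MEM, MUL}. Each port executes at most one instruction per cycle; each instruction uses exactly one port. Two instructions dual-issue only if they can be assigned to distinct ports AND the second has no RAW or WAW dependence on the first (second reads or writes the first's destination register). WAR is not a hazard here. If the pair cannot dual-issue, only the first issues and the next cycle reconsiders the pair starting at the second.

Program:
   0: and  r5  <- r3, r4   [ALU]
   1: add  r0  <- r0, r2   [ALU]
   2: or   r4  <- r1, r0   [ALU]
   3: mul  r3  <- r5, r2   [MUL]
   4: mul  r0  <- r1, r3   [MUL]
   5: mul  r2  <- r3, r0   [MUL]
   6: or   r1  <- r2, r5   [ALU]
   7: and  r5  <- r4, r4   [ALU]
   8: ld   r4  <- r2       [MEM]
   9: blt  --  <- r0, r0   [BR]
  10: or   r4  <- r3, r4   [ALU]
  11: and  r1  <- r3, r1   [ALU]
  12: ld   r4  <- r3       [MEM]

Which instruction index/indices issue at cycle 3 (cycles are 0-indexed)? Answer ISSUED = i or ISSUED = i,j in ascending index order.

t=0 i0/i1:and;add ; 2-wide
t=1 i2/i3:or;mul ; 2-wide
t=2 i4:mul ; no-port MUL/MUL
t=3 i5:mul ; RAW r2
t=4 i6/i7:or;and ; 2-wide
t=5 i8/i9:ld;blt ; 2-wide
t=6 i10/i11:or;and ; 2-wide
t=7 i12:ld ; tail

ISSUED = 5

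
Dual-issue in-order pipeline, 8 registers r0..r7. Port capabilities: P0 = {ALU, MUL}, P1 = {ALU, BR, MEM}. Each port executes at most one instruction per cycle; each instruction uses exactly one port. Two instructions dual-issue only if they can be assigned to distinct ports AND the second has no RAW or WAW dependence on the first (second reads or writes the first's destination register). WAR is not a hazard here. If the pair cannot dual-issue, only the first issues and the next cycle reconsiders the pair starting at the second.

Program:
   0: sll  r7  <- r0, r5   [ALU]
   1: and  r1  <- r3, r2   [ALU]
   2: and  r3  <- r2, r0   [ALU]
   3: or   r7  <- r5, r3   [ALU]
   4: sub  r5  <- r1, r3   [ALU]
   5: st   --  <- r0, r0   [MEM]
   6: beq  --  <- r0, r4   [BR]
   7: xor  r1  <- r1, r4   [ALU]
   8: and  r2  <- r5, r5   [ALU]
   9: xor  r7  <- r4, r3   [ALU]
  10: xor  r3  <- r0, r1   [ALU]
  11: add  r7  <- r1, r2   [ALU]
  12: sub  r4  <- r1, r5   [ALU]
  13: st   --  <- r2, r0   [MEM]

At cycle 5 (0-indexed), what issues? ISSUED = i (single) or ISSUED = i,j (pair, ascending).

[0] i0,i1  sll.ALU/and.ALU  -- dual
[1] i2  and.ALU  -- RAW r3
[2] i3,i4  or.ALU/sub.ALU  -- dual
[3] i5  st.MEM  -- no-port MEM/BR
[4] i6,i7  beq.BR/xor.ALU  -- dual
[5] i8,i9  and.ALU/xor.ALU  -- dual
[6] i10,i11  xor.ALU/add.ALU  -- dual
[7] i12,i13  sub.ALU/st.MEM  -- dual

ISSUED = 8,9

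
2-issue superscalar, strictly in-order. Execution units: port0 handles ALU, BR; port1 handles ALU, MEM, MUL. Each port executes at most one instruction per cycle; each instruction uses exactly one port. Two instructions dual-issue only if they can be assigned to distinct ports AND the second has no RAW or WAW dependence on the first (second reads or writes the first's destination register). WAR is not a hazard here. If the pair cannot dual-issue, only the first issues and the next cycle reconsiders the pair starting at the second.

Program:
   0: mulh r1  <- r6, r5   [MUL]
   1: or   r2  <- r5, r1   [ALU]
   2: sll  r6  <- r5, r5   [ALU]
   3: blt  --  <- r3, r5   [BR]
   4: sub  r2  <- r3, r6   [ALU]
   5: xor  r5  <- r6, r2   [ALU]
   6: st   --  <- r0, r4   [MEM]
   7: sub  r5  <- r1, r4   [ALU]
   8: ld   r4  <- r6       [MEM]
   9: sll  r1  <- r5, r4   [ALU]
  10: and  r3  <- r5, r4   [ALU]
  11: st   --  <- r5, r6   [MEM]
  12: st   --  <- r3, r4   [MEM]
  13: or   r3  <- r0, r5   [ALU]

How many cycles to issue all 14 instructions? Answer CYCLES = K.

CYCLES = 8

t=0 i0:mulh ; RAW r1
t=1 i1&i2:or sll ; pair
t=2 i3&i4:blt sub ; pair
t=3 i5&i6:xor st ; pair
t=4 i7&i8:sub ld ; pair
t=5 i9&i10:sll and ; pair
t=6 i11:st ; no-port MEM/MEM
t=7 i12&i13:st or ; pair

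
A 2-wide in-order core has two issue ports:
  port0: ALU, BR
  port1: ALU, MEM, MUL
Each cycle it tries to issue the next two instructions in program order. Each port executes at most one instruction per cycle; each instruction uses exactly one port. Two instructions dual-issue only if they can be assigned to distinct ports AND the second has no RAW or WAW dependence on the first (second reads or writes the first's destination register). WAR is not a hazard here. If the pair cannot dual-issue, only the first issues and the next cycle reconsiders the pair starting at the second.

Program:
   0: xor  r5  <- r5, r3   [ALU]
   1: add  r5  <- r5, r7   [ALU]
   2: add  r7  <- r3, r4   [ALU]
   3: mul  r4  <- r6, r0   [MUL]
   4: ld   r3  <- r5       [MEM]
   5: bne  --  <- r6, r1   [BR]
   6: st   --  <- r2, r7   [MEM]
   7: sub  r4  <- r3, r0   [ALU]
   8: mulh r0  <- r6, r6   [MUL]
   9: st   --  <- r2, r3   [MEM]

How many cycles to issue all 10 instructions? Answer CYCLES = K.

c0: i0 xor.ALU  RAW+WAW r5
c1: i1/i2 add.ALU add.ALU  2-wide
c2: i3 mul.MUL  no-port MUL/MEM
c3: i4/i5 ld.MEM bne.BR  2-wide
c4: i6/i7 st.MEM sub.ALU  2-wide
c5: i8 mulh.MUL  no-port MUL/MEM
c6: i9 st.MEM  tail

CYCLES = 7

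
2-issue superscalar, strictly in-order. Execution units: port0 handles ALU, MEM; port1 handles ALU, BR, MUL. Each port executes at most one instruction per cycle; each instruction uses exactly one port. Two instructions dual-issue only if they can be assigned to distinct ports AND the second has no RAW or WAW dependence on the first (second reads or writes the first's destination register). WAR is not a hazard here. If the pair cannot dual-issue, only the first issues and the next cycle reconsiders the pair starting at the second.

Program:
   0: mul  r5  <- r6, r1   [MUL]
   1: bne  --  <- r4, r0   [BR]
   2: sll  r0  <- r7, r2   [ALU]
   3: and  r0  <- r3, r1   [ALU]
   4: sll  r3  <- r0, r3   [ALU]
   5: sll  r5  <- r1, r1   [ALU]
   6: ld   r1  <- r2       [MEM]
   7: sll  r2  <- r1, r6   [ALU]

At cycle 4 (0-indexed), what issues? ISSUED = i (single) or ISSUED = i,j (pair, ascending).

ISSUED = 6

c0: i0 mul.MUL  no-port MUL/BR
c1: i1+i2 bne.BR+sll.ALU  pair
c2: i3 and.ALU  RAW r0
c3: i4+i5 sll.ALU+sll.ALU  pair
c4: i6 ld.MEM  RAW r1
c5: i7 sll.ALU  tail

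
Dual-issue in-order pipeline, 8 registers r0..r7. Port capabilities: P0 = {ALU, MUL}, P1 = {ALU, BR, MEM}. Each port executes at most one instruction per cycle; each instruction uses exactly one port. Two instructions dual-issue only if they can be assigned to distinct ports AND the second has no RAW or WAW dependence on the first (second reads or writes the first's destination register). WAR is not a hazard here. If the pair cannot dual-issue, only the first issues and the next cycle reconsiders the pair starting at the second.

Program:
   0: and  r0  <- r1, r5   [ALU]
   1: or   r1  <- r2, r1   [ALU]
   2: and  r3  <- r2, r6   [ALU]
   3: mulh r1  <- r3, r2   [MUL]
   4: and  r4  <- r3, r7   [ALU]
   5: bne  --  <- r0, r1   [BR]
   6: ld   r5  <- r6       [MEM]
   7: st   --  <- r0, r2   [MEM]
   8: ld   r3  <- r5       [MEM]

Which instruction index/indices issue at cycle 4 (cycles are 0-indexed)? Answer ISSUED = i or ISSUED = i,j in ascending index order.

ISSUED = 6

#0 head=0: and.ALU;or.ALU i0,i1 dual
#1 head=2: and.ALU i2 RAW r3
#2 head=3: mulh.MUL;and.ALU i3,i4 dual
#3 head=5: bne.BR i5 no-port BR/MEM
#4 head=6: ld.MEM i6 no-port MEM/MEM
#5 head=7: st.MEM i7 no-port MEM/MEM
#6 head=8: ld.MEM i8 tail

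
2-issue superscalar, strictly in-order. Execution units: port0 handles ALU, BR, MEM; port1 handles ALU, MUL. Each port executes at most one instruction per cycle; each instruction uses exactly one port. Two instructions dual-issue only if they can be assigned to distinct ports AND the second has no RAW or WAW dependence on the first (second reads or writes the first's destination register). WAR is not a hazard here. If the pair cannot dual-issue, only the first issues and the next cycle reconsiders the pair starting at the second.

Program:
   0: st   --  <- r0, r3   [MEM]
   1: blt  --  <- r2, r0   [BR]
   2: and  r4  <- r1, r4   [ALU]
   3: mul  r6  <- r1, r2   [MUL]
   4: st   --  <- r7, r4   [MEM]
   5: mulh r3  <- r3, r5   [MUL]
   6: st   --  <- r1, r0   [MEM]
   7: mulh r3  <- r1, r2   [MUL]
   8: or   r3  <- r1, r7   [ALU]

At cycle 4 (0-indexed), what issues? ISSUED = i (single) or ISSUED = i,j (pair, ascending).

ISSUED = 7

  cy0 -> i0 (st) no-port MEM/BR
  cy1 -> i1/i2 (blt/and) dual
  cy2 -> i3/i4 (mul/st) dual
  cy3 -> i5/i6 (mulh/st) dual
  cy4 -> i7 (mulh) WAW r3
  cy5 -> i8 (or) tail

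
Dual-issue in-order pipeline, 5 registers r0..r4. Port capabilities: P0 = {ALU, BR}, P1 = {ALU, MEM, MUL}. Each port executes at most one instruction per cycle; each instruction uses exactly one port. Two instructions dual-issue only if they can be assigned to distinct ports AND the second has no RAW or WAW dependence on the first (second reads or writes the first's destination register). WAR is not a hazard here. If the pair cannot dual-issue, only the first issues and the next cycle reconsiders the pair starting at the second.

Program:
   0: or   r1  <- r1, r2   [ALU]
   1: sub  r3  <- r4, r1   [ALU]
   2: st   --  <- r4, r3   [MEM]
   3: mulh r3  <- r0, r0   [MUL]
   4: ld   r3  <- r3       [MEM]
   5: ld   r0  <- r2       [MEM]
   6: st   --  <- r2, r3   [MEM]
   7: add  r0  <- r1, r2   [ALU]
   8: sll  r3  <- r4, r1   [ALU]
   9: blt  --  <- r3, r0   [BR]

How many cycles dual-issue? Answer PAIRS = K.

  cy0 -> i0 (or.ALU) RAW r1
  cy1 -> i1 (sub.ALU) RAW r3
  cy2 -> i2 (st.MEM) no-port MEM/MUL
  cy3 -> i3 (mulh.MUL) no-port MUL/MEM
  cy4 -> i4 (ld.MEM) no-port MEM/MEM
  cy5 -> i5 (ld.MEM) no-port MEM/MEM
  cy6 -> i6+i7 (st.MEM+add.ALU) 2-wide
  cy7 -> i8 (sll.ALU) RAW r3
  cy8 -> i9 (blt.BR) tail

PAIRS = 1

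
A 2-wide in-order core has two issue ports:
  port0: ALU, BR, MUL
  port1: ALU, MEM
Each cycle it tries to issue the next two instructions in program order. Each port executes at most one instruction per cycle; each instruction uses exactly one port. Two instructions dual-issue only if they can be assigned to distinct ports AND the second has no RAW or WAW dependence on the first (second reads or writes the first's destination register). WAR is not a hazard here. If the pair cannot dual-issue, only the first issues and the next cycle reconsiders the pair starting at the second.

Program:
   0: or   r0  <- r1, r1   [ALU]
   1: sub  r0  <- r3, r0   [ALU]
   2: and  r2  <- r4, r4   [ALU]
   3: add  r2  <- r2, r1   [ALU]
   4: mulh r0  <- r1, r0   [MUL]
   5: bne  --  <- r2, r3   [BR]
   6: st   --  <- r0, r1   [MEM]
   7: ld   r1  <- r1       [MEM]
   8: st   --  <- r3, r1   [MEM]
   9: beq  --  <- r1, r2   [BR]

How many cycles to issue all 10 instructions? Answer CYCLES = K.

t=0 i0:or ; RAW+WAW r0
t=1 i1,i2:sub/and ; dual
t=2 i3,i4:add/mulh ; dual
t=3 i5,i6:bne/st ; dual
t=4 i7:ld ; no-port MEM/MEM
t=5 i8,i9:st/beq ; dual

CYCLES = 6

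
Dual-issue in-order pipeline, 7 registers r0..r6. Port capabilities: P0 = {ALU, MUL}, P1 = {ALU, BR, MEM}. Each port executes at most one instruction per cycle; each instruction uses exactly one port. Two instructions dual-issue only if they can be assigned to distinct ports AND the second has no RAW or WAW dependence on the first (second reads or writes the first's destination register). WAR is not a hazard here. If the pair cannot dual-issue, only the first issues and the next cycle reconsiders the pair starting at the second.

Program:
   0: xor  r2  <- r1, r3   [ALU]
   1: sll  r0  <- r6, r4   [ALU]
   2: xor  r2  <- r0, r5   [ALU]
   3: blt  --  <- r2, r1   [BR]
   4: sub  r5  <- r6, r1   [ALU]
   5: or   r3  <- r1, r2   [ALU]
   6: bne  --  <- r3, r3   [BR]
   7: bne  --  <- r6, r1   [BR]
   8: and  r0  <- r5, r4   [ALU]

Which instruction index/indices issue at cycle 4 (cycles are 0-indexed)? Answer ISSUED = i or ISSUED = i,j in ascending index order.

ISSUED = 6

0. xor+sll @i0+i1  | 2-wide
1. xor @i2  | RAW r2
2. blt+sub @i3+i4  | 2-wide
3. or @i5  | RAW r3
4. bne @i6  | no-port BR/BR
5. bne+and @i7+i8  | 2-wide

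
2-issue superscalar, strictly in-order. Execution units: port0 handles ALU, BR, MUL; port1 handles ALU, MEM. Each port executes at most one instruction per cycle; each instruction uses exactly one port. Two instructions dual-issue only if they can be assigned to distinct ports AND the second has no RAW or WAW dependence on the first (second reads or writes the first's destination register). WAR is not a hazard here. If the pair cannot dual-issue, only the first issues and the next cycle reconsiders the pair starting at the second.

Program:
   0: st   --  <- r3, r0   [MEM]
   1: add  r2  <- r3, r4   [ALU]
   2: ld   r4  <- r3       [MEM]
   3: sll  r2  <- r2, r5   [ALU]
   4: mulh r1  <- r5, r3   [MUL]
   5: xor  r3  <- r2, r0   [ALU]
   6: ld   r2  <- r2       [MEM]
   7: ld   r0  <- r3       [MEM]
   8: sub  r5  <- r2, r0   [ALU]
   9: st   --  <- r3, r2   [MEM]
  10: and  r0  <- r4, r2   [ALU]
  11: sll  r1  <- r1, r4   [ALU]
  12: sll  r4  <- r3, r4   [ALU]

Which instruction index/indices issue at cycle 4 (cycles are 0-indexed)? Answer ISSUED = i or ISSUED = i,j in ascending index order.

0. st.MEM;add.ALU @i0&i1  | pair
1. ld.MEM;sll.ALU @i2&i3  | pair
2. mulh.MUL;xor.ALU @i4&i5  | pair
3. ld.MEM @i6  | no-port MEM/MEM
4. ld.MEM @i7  | RAW r0
5. sub.ALU;st.MEM @i8&i9  | pair
6. and.ALU;sll.ALU @i10&i11  | pair
7. sll.ALU @i12  | tail

ISSUED = 7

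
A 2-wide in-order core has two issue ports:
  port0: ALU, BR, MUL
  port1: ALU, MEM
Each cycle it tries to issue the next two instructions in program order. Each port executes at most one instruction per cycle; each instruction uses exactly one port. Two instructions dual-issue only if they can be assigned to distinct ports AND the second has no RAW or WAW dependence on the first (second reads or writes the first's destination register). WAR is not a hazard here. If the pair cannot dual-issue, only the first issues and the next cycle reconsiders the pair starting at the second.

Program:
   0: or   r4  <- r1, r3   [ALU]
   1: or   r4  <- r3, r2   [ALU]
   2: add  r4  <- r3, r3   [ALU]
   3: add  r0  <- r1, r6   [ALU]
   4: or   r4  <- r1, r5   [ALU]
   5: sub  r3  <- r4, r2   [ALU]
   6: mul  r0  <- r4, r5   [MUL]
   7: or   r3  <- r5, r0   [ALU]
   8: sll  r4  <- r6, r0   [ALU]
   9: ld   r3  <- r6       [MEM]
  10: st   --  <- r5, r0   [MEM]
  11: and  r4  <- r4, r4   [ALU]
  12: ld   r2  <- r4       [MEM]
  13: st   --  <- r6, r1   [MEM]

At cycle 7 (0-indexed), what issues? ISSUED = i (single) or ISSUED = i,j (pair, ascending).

  cy0 -> i0 (or) WAW r4
  cy1 -> i1 (or) WAW r4
  cy2 -> i2+i3 (add add) dual
  cy3 -> i4 (or) RAW r4
  cy4 -> i5+i6 (sub mul) dual
  cy5 -> i7+i8 (or sll) dual
  cy6 -> i9 (ld) no-port MEM/MEM
  cy7 -> i10+i11 (st and) dual
  cy8 -> i12 (ld) no-port MEM/MEM
  cy9 -> i13 (st) tail

ISSUED = 10,11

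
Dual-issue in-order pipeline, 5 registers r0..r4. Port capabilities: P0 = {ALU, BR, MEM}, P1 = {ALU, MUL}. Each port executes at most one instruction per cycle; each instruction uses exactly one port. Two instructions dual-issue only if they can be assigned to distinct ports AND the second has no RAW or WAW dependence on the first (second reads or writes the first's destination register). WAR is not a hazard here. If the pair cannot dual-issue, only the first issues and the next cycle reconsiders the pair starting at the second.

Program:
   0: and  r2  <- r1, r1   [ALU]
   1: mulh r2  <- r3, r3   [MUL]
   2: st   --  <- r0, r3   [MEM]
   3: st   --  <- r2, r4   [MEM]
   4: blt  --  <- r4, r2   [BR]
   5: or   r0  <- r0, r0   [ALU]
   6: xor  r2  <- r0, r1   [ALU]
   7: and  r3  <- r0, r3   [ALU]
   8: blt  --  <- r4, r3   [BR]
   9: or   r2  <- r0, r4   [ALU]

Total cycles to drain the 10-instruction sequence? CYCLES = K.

[0] i0  and  -- WAW r2
[1] i1,i2  mulh;st  -- 2-wide
[2] i3  st  -- no-port MEM/BR
[3] i4,i5  blt;or  -- 2-wide
[4] i6,i7  xor;and  -- 2-wide
[5] i8,i9  blt;or  -- 2-wide

CYCLES = 6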